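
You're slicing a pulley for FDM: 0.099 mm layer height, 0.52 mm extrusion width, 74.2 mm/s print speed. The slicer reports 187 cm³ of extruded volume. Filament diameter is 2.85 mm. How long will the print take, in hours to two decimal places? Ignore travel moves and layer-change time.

13.60 hours

Bead cross-section = 0.099 × 0.52, so 0.05148 mm².
Total extruded path = 187000/0.05148 = 3632478.6 mm.
Extrusion time: 3632478.6 / 74.2 → 48955.2 s.
Converting: 48955.2 s = 13.60 hours.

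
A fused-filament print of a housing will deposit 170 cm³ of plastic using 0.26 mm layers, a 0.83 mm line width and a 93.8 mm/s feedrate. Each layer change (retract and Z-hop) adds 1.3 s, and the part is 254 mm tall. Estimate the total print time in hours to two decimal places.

Extrusion cross-section = 0.26 × 0.83 = 0.2158 mm².
Total extruded path = 170000/0.2158 = 787766.5 mm.
Extrusion time: 787766.5 / 93.8 → 8398.4 s.
Layer count = ceil(254 / 0.26) = 977.
Layer-change overhead = 977 × 1.3 = 1270.1 s.
Total = 8398.4 + 1270.1 = 9668.5 s = 2.69 hours.

2.69 hours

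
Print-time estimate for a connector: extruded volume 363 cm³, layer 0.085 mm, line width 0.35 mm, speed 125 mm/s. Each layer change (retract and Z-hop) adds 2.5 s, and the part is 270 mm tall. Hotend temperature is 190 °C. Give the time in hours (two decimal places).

29.32 hours

Extrusion cross-section: 0.085 × 0.35 → 0.02975 mm².
Path length: 363000 mm³ / 0.02975 mm² → 12201680.7 mm.
Time extruding = 12201680.7 / 125, so 97613.4 s.
Layer count = ceil(270 / 0.085) = 3177.
Z-hop total: 3177 × 2.5 → 7942.5 s.
Altogether 97613.4 + 7942.5 = 105555.9 s, i.e. 29.32 hours.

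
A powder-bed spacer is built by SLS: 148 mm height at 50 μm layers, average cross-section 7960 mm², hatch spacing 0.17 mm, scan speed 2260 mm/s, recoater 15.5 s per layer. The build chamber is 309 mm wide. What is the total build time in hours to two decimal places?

Number of layers: 148 / 0.05 → 2960 (rounded up).
Per-layer scan distance = 7960 / 0.17 = 46823.5 mm.
Per-layer scan time = 46823.5 / 2260 = 20.7184 s.
Layer cycle = 20.7184 + 15.5 = 36.2184 s.
2960 layers × 36.2184 s/layer = 107206.464 s, i.e. 29.78 hours.

29.78 hours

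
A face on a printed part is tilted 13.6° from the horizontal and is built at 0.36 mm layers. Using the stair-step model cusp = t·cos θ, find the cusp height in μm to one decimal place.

cos(13.6°) = 0.9720, so cusp = 0.36 × 0.9720 = 0.34992 mm → 349.9 μm.

349.9 μm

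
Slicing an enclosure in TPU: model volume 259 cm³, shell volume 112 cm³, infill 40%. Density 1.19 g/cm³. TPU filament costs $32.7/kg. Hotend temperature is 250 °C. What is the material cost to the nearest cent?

$6.65

Volume inside the shell: 259 − 112 → 147 cm³.
Infill deposited: 0.40 × 147 → 58.8 cm³.
Deposited volume = 112 + 58.8 = 170.8 cm³.
Mass: 170.8 × 1.19 → 203.252 g.
At $32.7/kg: 203.252/1000 × 32.7 = $6.65.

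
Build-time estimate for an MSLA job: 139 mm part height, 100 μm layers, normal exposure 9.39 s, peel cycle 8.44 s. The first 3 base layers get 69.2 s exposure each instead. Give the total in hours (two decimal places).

6.93 hours

Layers = ⌈139/0.1⌉ = 1390.
Base layers = 3 × (69.2 + 8.44) = 232.92 s.
Remaining layers = 1387 × (9.39 + 8.44), so 24730.21 s.
Sum: 232.92 + 24730.21 = 24963.13 s → 6.93 hours.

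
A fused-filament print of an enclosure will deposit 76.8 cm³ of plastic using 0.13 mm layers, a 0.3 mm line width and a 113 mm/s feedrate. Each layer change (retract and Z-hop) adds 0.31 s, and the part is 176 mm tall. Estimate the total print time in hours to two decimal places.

4.96 hours

Line area = 0.13 × 0.3 = 0.039 mm².
Path length: 76800 mm³ / 0.039 mm² → 1969230.8 mm.
Time extruding = 1969230.8 / 113, so 17426.8 s.
Layer count = ceil(176 / 0.13) = 1354.
Z-hop total = 1354 × 0.31 = 419.74 s.
Total = 17426.8 + 419.74 = 17846.54 s = 4.96 hours.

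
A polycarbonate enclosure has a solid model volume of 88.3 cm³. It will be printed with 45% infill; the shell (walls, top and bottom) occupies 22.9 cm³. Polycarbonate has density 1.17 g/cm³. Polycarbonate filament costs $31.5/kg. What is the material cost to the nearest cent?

$1.93

Volume inside the shell: 88.3 − 22.9 → 65.4 cm³.
Infill deposited: 0.45 × 65.4 → 29.43 cm³.
Total extruded = 22.9 + 29.43, so 52.33 cm³.
Mass: 52.33 × 1.17 → 61.2261 g.
At $31.5/kg: 61.2261/1000 × 31.5 = $1.93.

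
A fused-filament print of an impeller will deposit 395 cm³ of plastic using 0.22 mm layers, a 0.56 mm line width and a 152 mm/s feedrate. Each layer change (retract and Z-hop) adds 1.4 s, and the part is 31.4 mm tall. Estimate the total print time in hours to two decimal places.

5.91 hours

Line area: 0.22 × 0.56 → 0.1232 mm².
Path length: 395000 mm³ / 0.1232 mm² → 3206168.8 mm.
Time extruding = 3206168.8 / 152 = 21093.2 s.
Layers = ⌈31.4/0.22⌉ = 143.
Non-print overhead = 143 × 1.4 = 200.2 s.
Altogether 21093.2 + 200.2 = 21293.4 s, i.e. 5.91 hours.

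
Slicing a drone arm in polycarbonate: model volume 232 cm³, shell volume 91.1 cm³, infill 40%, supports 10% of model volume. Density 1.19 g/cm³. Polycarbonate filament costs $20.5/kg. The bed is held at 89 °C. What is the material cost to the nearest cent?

$4.16

Infill region = 232 − 91.1, so 140.9 cm³.
Deposited infill = 0.40 × 140.9, so 56.36 cm³.
Support = 0.10 × 232, so 23.2 cm³.
Deposited volume = 91.1 + 56.36 + 23.2 = 170.66 cm³.
Mass = 170.66 × 1.19 = 203.0854 g.
Cost = 203.0854 g / 1000 × $20.5/kg = $4.16.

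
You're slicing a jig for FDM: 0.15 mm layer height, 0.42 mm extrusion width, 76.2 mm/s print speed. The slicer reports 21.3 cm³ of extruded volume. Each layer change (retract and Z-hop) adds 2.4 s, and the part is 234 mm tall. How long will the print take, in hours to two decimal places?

2.27 hours

Line area = 0.15 × 0.42 = 0.063 mm².
Total extruded path = 21300/0.063 = 338095.2 mm.
Print-move time = 338095.2 / 76.2, so 4436.9 s.
Layer count = ceil(234 / 0.15) = 1560.
Non-print overhead: 1560 × 2.4 → 3744 s.
Altogether 4436.9 + 3744 = 8180.9 s, i.e. 2.27 hours.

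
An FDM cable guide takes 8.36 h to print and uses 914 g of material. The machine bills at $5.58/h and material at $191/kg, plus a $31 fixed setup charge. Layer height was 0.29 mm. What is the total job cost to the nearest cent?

$252.22

Time charge = 5.58 × 8.36 = $46.6488.
Feedstock cost = 191 × 914/1000 = $174.574.
Total = 46.6488 + 174.574 + 31 = 252.2228 ≈ $252.22.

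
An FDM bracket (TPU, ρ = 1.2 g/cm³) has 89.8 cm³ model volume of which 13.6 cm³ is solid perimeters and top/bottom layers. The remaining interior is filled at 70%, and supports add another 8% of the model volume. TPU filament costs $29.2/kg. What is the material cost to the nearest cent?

$2.60

Volume inside the shell = 89.8 − 13.6, so 76.2 cm³.
Deposited infill = 0.70 × 76.2, so 53.34 cm³.
Support = 0.08 × 89.8, so 7.184 cm³.
Total extruded = 13.6 + 53.34 + 7.184, so 74.124 cm³.
Mass = 74.124 × 1.2, so 88.9488 g.
Cost = 88.9488 g / 1000 × $29.2/kg = $2.60.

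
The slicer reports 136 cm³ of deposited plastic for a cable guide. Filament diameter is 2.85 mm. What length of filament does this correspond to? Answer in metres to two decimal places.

A = π r² = π × 1.425² = 6.3794 mm².
L = 136000 mm³ / 6.3794 mm² = 21318.62 mm, i.e. 21.32 m.

21.32 m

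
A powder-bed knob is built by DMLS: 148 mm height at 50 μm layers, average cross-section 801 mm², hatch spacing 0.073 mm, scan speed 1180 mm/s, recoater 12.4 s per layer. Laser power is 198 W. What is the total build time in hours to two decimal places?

17.84 hours

Layers = ⌈148/0.05⌉ = 2960.
Hatch length per layer = 801 / 0.073, so 10972.6 mm.
Scan time per layer = 10972.6 / 1180, so 9.2988 s.
Time per layer: 9.2988 + 12.4 → 21.6988 s.
Total: 2960 × 21.6988 s = 64228.448 s → 17.84 hours.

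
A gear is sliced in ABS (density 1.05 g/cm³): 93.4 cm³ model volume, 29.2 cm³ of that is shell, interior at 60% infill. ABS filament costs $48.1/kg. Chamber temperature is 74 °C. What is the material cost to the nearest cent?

Interior volume = 93.4 − 29.2 = 64.2 cm³.
Infill deposited = 0.60 × 64.2 = 38.52 cm³.
Total printed volume = 29.2 + 38.52, so 67.72 cm³.
Mass: 67.72 × 1.05 → 71.106 g.
At $48.1/kg: 71.106/1000 × 48.1 = $3.42.

$3.42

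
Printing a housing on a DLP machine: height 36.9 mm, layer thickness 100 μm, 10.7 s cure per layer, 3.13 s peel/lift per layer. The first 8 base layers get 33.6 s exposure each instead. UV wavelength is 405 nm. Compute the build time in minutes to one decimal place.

88.1 minutes

Number of layers: 36.9 / 0.1 → 369 (rounded up).
Bottom layers = 8 × (33.6 + 3.13) = 293.84 s.
Remaining layers = 361 × (10.7 + 3.13) = 4992.63 s.
Sum: 293.84 + 4992.63 = 5286.47 s → 88.1 minutes.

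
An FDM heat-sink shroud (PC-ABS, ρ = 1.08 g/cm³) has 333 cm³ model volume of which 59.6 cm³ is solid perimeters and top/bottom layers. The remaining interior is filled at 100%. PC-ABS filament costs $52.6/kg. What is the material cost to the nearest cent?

$18.92

Infill region: 333 − 59.6 → 273.4 cm³.
Infill deposited: 1.00 × 273.4 → 273.4 cm³.
Total extruded: 59.6 + 273.4 → 333 cm³.
Mass: 333 × 1.08 → 359.64 g.
Cost = 359.64 g / 1000 × $52.6/kg = $18.92.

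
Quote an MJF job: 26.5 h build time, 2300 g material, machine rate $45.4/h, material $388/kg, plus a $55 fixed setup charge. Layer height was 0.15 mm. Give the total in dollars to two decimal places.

Machine cost: 45.4 × 26.5 → $1203.10.
Material cost: 388 × 2300/1000 → $892.40.
Adding setup: 1203.10 + 892.40 + 55 → $2150.50.

$2150.50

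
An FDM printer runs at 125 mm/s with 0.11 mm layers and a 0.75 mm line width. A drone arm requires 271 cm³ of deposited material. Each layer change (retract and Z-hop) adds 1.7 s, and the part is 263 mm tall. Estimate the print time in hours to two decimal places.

8.43 hours

Line area = 0.11 × 0.75, so 0.0825 mm².
Total extruded path = 271000/0.0825 = 3284848.5 mm.
Print-move time: 3284848.5 / 125 → 26278.8 s.
Layers = ⌈263/0.11⌉ = 2391.
Non-print overhead = 2391 × 1.7, so 4064.7 s.
Total = 26278.8 + 4064.7 = 30343.5 s = 8.43 hours.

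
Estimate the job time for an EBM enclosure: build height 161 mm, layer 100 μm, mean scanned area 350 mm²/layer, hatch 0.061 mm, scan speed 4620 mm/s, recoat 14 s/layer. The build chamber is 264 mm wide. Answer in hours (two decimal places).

6.82 hours

Layer count = ceil(161 / 0.1) = 1610.
Per-layer scan distance = 350 / 0.061, so 5737.7 mm.
Per-layer scan time = 5737.7 / 4620 = 1.2419 s.
Per-layer time = 1.2419 + 14, so 15.2419 s.
1610 layers × 15.2419 s/layer = 24539.459 s, i.e. 6.82 hours.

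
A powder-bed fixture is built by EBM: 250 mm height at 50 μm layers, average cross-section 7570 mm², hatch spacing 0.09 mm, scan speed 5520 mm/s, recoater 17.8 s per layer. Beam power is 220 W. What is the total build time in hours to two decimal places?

45.89 hours

Layers = ⌈250/0.05⌉ = 5000.
Scan path per layer = 7570 / 0.09, so 84111.1 mm.
Per-layer scan time = 84111.1 / 5520, so 15.2375 s.
Per-layer time = 15.2375 + 17.8, so 33.0375 s.
Total: 5000 × 33.0375 s = 165187.5 s → 45.89 hours.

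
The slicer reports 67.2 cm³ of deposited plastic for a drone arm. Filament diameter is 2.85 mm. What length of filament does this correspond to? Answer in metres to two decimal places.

A = π r² = π × 1.425² = 6.3794 mm².
L = 67200 mm³ / 6.3794 mm² = 10533.91 mm, i.e. 10.53 m.

10.53 m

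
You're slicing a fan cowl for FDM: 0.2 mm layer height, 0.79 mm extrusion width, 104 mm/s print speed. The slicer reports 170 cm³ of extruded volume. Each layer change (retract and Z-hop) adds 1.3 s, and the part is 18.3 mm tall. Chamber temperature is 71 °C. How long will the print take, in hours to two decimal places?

Line area = 0.2 × 0.79 = 0.158 mm².
Total extruded path = 170000/0.158 = 1075949.4 mm.
Extrusion time = 1075949.4 / 104, so 10345.7 s.
Number of layers: 18.3 / 0.2 → 92 (rounded up).
Layer-change overhead = 92 × 1.3 = 119.6 s.
Total = 10345.7 + 119.6 = 10465.3 s = 2.91 hours.

2.91 hours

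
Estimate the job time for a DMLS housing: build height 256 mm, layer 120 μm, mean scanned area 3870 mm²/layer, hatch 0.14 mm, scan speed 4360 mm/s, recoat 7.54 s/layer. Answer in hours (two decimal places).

Number of layers: 256 / 0.12 → 2134 (rounded up).
Scan path per layer = 3870 / 0.14, so 27642.9 mm.
Per-layer scan time = 27642.9 / 4360, so 6.3401 s.
Layer cycle = 6.3401 + 7.54, so 13.8801 s.
2134 layers × 13.8801 s/layer = 29620.1334 s, i.e. 8.23 hours.

8.23 hours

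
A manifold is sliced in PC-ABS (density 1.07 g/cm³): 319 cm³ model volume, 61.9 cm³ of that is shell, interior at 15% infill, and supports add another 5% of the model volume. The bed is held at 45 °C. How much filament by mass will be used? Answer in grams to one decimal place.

124.6 g

Volume inside the shell: 319 − 61.9 → 257.1 cm³.
Infill volume: 0.15 × 257.1 → 38.565 cm³.
Support: 0.05 × 319 → 15.95 cm³.
Total extruded: 61.9 + 38.565 + 15.95 → 116.415 cm³.
Mass = 116.415 × 1.07 = 124.56405 g.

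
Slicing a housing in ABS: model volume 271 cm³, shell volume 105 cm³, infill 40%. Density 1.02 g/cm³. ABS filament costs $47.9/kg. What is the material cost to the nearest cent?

Interior volume = 271 − 105 = 166 cm³.
Infill volume = 0.40 × 166 = 66.4 cm³.
Total extruded = 105 + 66.4, so 171.4 cm³.
Mass = 171.4 × 1.02, so 174.828 g.
Cost = 174.828 g / 1000 × $47.9/kg = $8.37.

$8.37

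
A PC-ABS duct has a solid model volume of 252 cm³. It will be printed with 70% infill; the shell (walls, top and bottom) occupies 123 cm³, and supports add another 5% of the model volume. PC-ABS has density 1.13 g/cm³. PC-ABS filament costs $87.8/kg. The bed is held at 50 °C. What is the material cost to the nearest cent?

$22.41

Volume inside the shell = 252 − 123 = 129 cm³.
Infill deposited = 0.70 × 129, so 90.3 cm³.
Support = 0.05 × 252, so 12.6 cm³.
Deposited volume = 123 + 90.3 + 12.6, so 225.9 cm³.
Mass = 225.9 × 1.13 = 255.267 g.
Cost = 255.267 g / 1000 × $87.8/kg = $22.41.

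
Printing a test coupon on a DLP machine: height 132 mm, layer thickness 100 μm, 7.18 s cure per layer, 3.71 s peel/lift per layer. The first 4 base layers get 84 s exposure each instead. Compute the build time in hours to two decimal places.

4.08 hours

Number of layers: 132 / 0.1 → 1320 (rounded up).
Base layers = 4 × (84 + 3.71), so 350.84 s.
Normal layers: 1316 × (7.18 + 3.71) → 14331.24 s.
Total = 350.84 + 14331.24 = 14682.08 s = 4.08 hours.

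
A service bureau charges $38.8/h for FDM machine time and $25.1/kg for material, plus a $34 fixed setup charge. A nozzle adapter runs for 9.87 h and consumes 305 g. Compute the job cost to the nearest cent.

Machine-time cost = 38.8 × 9.87, so $382.956.
Material charge: 25.1 × 305/1000 → $7.6555.
Total = 382.956 + 7.6555 + 34 = 424.6115 ≈ $424.61.

$424.61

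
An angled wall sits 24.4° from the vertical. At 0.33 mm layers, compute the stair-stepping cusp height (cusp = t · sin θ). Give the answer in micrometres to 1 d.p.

136.3 μm

h_c = t·sin θ = 0.33 × 0.4131 = 0.136323 mm (136.3 μm).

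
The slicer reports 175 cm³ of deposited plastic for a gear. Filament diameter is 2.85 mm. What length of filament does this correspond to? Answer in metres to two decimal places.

Cross-section of 2.85 mm filament: π·(2.85/2)² = 6.3794 mm².
Length = 175 cm³ / 6.3794 mm² = 175000 / 6.3794 = 27432.05 mm = 27.43 m.

27.43 m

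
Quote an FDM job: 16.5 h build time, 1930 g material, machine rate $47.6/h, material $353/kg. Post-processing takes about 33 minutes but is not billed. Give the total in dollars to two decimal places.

$1466.69

Time charge: 47.6 × 16.5 → $785.40.
Material cost = 353 × 1930/1000, so $681.29.
Total = 785.40 + 681.29 = $1466.69.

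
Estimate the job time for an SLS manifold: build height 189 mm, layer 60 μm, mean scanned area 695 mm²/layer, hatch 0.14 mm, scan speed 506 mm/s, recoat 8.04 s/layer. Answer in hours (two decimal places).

15.62 hours

Layer count = ceil(189 / 0.06) = 3150.
Hatch length per layer = 695 / 0.14 = 4964.3 mm.
Per-layer scan time: 4964.3 / 506 → 9.8109 s.
Per-layer time = 9.8109 + 8.04 = 17.8509 s.
3150 layers × 17.8509 s/layer = 56230.335 s, i.e. 15.62 hours.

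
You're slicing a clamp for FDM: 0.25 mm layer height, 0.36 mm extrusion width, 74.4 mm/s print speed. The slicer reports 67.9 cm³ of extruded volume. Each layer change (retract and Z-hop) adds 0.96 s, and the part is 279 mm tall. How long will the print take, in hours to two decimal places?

3.11 hours

Bead cross-section = 0.25 × 0.36 = 0.09 mm².
Total extruded path = 67900/0.09 = 754444.4 mm.
Time extruding: 754444.4 / 74.4 → 10140.4 s.
Layer count = ceil(279 / 0.25) = 1116.
Layer-change overhead = 1116 × 0.96, so 1071.36 s.
Total = 10140.4 + 1071.36 = 11211.76 s = 3.11 hours.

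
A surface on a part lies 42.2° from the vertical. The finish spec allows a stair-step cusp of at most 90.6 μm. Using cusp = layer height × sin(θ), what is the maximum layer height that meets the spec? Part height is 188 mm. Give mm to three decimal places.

Layer height = cusp / sin(42.2°) = 0.0906 / 0.6717 = 0.135 mm.

0.135 mm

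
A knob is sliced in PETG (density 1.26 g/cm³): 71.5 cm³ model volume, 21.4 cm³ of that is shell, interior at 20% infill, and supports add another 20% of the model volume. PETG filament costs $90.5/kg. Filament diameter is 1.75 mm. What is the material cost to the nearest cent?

Infill region: 71.5 − 21.4 → 50.1 cm³.
Deposited infill: 0.20 × 50.1 → 10.02 cm³.
Support = 0.20 × 71.5 = 14.3 cm³.
Total extruded = 21.4 + 10.02 + 14.3, so 45.72 cm³.
Mass: 45.72 × 1.26 → 57.6072 g.
At $90.5/kg: 57.6072/1000 × 90.5 = $5.21.

$5.21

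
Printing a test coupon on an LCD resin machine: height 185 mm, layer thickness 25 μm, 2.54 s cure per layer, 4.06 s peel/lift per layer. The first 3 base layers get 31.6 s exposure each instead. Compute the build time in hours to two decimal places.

Layers = ⌈185/0.025⌉ = 7400.
Burn-in layers: 3 × (31.6 + 4.06) → 106.98 s.
Regular layers = 7397 × (2.54 + 4.06) = 48820.2 s.
Total = 106.98 + 48820.2 = 48927.18 s = 13.59 hours.

13.59 hours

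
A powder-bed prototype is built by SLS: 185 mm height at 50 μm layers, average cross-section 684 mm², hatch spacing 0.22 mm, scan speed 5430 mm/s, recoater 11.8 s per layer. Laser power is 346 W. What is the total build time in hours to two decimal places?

Number of layers: 185 / 0.05 → 3700 (rounded up).
Scan path per layer = 684 / 0.22, so 3109.1 mm.
Laser time per layer: 3109.1 / 5430 → 0.5726 s.
Layer cycle: 0.5726 + 11.8 → 12.3726 s.
Build time = 3700 × 12.3726 = 45778.62 s = 12.72 hours.

12.72 hours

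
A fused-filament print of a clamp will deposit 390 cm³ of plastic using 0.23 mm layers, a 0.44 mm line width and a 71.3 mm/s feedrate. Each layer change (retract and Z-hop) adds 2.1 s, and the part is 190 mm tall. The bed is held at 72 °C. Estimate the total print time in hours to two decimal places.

15.50 hours

Line area = 0.23 × 0.44 = 0.1012 mm².
Path length: 390000 mm³ / 0.1012 mm² → 3853754.9 mm.
Time extruding = 3853754.9 / 71.3 = 54049.9 s.
Layer count = ceil(190 / 0.23) = 827.
Z-hop total = 827 × 2.1, so 1736.7 s.
Altogether 54049.9 + 1736.7 = 55786.6 s, i.e. 15.50 hours.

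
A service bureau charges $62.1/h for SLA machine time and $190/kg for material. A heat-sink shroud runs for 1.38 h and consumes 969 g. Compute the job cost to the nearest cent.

Time charge = 62.1 × 1.38, so $85.698.
Material cost = 190 × 969/1000 = $184.11.
Job cost: 85.698 + 184.11 = 269.808 ≈ $269.81.

$269.81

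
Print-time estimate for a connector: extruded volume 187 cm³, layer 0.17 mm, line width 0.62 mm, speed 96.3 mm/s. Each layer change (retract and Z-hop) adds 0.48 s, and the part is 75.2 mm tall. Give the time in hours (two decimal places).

Extrusion cross-section = 0.17 × 0.62, so 0.1054 mm².
Path length: 187000 mm³ / 0.1054 mm² → 1774193.5 mm.
Extrusion time = 1774193.5 / 96.3, so 18423.6 s.
Number of layers: 75.2 / 0.17 → 443 (rounded up).
Z-hop total = 443 × 0.48 = 212.64 s.
Altogether 18423.6 + 212.64 = 18636.24 s, i.e. 5.18 hours.

5.18 hours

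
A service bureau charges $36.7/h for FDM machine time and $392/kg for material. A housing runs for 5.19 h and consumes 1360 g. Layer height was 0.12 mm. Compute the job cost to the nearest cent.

Time charge = 36.7 × 5.19, so $190.473.
Material charge: 392 × 1360/1000 → $533.12.
Job cost: 190.473 + 533.12 = 723.593 ≈ $723.59.

$723.59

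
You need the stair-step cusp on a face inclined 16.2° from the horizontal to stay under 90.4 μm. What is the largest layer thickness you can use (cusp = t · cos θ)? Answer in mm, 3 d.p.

cos(16.2°) = 0.9603; t_max = 0.0904/0.9603 = 0.094 mm.

0.094 mm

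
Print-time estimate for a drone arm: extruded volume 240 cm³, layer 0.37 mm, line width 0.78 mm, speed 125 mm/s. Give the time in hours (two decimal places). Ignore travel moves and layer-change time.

Line area = 0.37 × 0.78, so 0.2886 mm².
Path length: 240000 mm³ / 0.2886 mm² → 831600.8 mm.
Print-move time = 831600.8 / 125 = 6652.8 s.
In the requested units: 6652.8 s = 1.85 hours.

1.85 hours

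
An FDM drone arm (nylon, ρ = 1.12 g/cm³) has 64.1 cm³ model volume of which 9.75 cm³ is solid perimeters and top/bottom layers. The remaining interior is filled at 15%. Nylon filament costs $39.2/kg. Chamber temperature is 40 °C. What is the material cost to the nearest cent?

Volume inside the shell = 64.1 − 9.75, so 54.35 cm³.
Infill deposited = 0.15 × 54.35, so 8.1525 cm³.
Deposited volume: 9.75 + 8.1525 → 17.9025 cm³.
Mass = 17.9025 × 1.12 = 20.0508 g.
At $39.2/kg: 20.0508/1000 × 39.2 = $0.79.

$0.79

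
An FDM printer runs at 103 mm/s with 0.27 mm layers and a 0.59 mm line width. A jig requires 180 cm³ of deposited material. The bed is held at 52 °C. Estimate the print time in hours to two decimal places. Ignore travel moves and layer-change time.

3.05 hours

Extrusion cross-section = 0.27 × 0.59, so 0.1593 mm².
Total extruded path = 180000/0.1593 = 1129943.5 mm.
Print-move time: 1129943.5 / 103 → 10970.3 s.
Converting: 10970.3 s = 3.05 hours.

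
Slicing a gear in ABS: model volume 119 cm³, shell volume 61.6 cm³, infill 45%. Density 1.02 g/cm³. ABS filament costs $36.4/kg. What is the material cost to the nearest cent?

$3.25

Volume inside the shell = 119 − 61.6, so 57.4 cm³.
Infill deposited: 0.45 × 57.4 → 25.83 cm³.
Total extruded = 61.6 + 25.83 = 87.43 cm³.
Mass: 87.43 × 1.02 → 89.1786 g.
At $36.4/kg: 89.1786/1000 × 36.4 = $3.25.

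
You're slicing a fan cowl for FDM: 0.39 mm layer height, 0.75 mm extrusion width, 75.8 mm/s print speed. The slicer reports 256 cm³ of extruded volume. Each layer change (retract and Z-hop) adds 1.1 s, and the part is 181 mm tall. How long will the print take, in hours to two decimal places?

Line area: 0.39 × 0.75 → 0.2925 mm².
Total extruded path = 256000/0.2925 = 875213.7 mm.
Extrusion time = 875213.7 / 75.8, so 11546.4 s.
Layers = ⌈181/0.39⌉ = 465.
Layer-change overhead = 465 × 1.1 = 511.5 s.
Total = 11546.4 + 511.5 = 12057.9 s = 3.35 hours.

3.35 hours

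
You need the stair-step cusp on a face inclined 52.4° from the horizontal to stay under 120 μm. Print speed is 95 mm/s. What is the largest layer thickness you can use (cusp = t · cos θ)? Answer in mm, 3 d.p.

t = h_c / cos θ = 0.12 / 0.6101 = 0.197 mm.

0.197 mm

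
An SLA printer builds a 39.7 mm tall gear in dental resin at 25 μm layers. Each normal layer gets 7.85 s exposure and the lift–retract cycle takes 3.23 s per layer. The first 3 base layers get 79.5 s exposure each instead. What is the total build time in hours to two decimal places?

4.95 hours

Layers = ⌈39.7/0.025⌉ = 1588.
Burn-in layers = 3 × (79.5 + 3.23) = 248.19 s.
Regular layers = 1585 × (7.85 + 3.23) = 17561.8 s.
Total = 248.19 + 17561.8 = 17809.99 s = 4.95 hours.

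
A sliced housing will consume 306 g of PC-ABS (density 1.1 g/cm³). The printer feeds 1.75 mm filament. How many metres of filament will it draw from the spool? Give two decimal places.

115.65 m

Volume = 306 g / 1.1 g·cm⁻³ = 278.1818 cm³ = 278181.8 mm³.
A = π r² = π × 0.875² = 2.4053 mm².
Length = 278181.8 / 2.4053 = 115653.68 mm = 115.65 m.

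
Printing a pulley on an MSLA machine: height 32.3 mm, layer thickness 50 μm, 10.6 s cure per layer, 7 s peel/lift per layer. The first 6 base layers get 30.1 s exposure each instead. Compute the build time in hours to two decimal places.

Layers = ⌈32.3/0.05⌉ = 646.
Bottom layers = 6 × (30.1 + 7), so 222.6 s.
Regular layers = 640 × (10.6 + 7), so 11264 s.
Sum: 222.6 + 11264 = 11486.6 s → 3.19 hours.

3.19 hours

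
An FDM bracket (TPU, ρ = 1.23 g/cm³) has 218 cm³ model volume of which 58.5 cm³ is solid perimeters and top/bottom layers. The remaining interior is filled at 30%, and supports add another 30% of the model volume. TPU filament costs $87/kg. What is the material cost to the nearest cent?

$18.38

Infill region = 218 − 58.5, so 159.5 cm³.
Deposited infill = 0.30 × 159.5 = 47.85 cm³.
Support = 0.30 × 218, so 65.4 cm³.
Total extruded: 58.5 + 47.85 + 65.4 → 171.75 cm³.
Mass: 171.75 × 1.23 → 211.2525 g.
At $87/kg: 211.2525/1000 × 87 = $18.38.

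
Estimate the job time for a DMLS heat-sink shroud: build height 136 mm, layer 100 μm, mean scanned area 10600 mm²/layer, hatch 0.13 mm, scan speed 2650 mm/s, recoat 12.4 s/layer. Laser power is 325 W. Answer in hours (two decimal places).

Number of layers: 136 / 0.1 → 1360 (rounded up).
Scan path per layer = 10600 / 0.13 = 81538.5 mm.
Per-layer scan time = 81538.5 / 2650, so 30.7692 s.
Layer cycle = 30.7692 + 12.4, so 43.1692 s.
Build time = 1360 × 43.1692 = 58710.112 s = 16.31 hours.

16.31 hours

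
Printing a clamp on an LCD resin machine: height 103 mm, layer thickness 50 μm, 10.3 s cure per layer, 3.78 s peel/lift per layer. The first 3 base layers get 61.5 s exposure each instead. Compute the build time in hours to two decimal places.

Layer count = ceil(103 / 0.05) = 2060.
Bottom layers = 3 × (61.5 + 3.78) = 195.84 s.
Normal layers = 2057 × (10.3 + 3.78), so 28962.56 s.
Sum: 195.84 + 28962.56 = 29158.4 s → 8.10 hours.

8.10 hours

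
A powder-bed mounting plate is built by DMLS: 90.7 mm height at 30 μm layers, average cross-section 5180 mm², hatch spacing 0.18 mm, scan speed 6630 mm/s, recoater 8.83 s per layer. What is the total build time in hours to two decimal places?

11.06 hours

Layer count = ceil(90.7 / 0.03) = 3024.
Scan path per layer = 5180 / 0.18, so 28777.8 mm.
Per-layer scan time = 28777.8 / 6630, so 4.3405 s.
Per-layer time = 4.3405 + 8.83, so 13.1705 s.
3024 layers × 13.1705 s/layer = 39827.592 s, i.e. 11.06 hours.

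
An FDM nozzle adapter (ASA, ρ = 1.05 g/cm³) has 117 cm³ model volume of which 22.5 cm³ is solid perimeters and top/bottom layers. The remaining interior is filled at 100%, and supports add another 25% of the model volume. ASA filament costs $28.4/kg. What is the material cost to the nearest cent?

Volume inside the shell = 117 − 22.5 = 94.5 cm³.
Infill volume = 1.00 × 94.5 = 94.5 cm³.
Support = 0.25 × 117, so 29.25 cm³.
Deposited volume: 22.5 + 94.5 + 29.25 → 146.25 cm³.
Mass = 146.25 × 1.05, so 153.5625 g.
Cost = 153.5625 g / 1000 × $28.4/kg = $4.36.

$4.36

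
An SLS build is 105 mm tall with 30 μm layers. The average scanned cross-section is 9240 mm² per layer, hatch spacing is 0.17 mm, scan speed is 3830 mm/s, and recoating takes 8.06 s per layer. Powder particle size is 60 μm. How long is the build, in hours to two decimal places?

Layer count = ceil(105 / 0.03) = 3500.
Scan path per layer: 9240 / 0.17 → 54352.9 mm.
Scan time per layer = 54352.9 / 3830, so 14.1914 s.
Time per layer: 14.1914 + 8.06 → 22.2514 s.
3500 layers × 22.2514 s/layer = 77879.9 s, i.e. 21.63 hours.

21.63 hours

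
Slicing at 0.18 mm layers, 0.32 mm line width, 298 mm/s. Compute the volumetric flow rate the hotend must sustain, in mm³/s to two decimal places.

17.16

A: 0.18 × 0.32 → 0.0576 mm².
Volumetric flow = 298 × 0.0576 = 17.16 mm³/s.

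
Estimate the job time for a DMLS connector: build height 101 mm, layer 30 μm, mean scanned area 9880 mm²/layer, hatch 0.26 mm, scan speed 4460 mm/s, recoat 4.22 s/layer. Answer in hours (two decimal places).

Layer count = ceil(101 / 0.03) = 3367.
Scan path per layer = 9880 / 0.26, so 38000 mm.
Per-layer scan time: 38000 / 4460 → 8.5202 s.
Layer cycle = 8.5202 + 4.22 = 12.7402 s.
Build time = 3367 × 12.7402 = 42896.2534 s = 11.92 hours.

11.92 hours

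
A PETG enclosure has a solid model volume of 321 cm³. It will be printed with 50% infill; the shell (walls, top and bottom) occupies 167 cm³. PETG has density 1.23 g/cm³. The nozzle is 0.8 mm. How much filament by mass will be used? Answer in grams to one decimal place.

Volume inside the shell = 321 − 167 = 154 cm³.
Infill volume = 0.50 × 154 = 77 cm³.
Total extruded: 167 + 77 → 244 cm³.
Mass = 244 × 1.23 = 300.12 g.

300.1 g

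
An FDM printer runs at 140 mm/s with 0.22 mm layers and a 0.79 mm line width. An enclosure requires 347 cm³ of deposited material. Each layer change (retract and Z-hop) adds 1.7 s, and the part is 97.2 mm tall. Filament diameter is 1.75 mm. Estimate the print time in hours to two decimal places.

Bead cross-section: 0.22 × 0.79 → 0.1738 mm².
Toolpath length = 347 cm³ / 0.1738 mm² = 347000 / 0.1738 = 1996547.8 mm.
Extrusion time = 1996547.8 / 140, so 14261.1 s.
Number of layers: 97.2 / 0.22 → 442 (rounded up).
Z-hop total: 442 × 1.7 → 751.4 s.
Total = 14261.1 + 751.4 = 15012.5 s = 4.17 hours.

4.17 hours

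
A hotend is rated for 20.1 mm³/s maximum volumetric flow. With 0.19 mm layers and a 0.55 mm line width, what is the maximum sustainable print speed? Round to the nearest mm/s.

192 mm/s

Extrusion cross-section: 0.19 × 0.55 → 0.1045 mm².
v_max = Q/A = 20.1/0.1045 = 192.34 mm/s → 192 mm/s.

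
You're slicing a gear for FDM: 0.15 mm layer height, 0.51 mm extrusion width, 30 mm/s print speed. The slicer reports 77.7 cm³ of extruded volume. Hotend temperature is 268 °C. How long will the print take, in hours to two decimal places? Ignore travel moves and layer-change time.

Line area = 0.15 × 0.51 = 0.0765 mm².
Total extruded path = 77700/0.0765 = 1015686.3 mm.
Extrusion time = 1015686.3 / 30, so 33856.2 s.
33856.2 s = 9.40 hours.

9.40 hours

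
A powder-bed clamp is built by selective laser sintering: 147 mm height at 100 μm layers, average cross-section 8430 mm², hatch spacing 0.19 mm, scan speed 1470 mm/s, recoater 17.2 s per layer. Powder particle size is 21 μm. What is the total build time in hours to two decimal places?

19.35 hours

Layer count = ceil(147 / 0.1) = 1470.
Hatch length per layer = 8430 / 0.19, so 44368.4 mm.
Per-layer scan time = 44368.4 / 1470 = 30.1826 s.
Layer cycle: 30.1826 + 17.2 → 47.3826 s.
Total: 1470 × 47.3826 s = 69652.422 s → 19.35 hours.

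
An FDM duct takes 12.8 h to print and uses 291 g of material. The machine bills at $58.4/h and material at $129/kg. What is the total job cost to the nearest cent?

Machine cost = 58.4 × 12.8 = $747.52.
Material cost = 129 × 291/1000 = $37.539.
Job cost: 747.52 + 37.539 = 785.059 ≈ $785.06.

$785.06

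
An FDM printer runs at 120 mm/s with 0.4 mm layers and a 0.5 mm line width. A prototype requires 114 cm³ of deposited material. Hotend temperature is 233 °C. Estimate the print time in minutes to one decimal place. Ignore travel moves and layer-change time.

79.2 minutes

Extrusion cross-section = 0.4 × 0.5 = 0.2 mm².
Total extruded path = 114000/0.2 = 570000 mm.
Extrusion time: 570000 / 120 → 4750 s.
In the requested units: 4750 s = 79.2 minutes.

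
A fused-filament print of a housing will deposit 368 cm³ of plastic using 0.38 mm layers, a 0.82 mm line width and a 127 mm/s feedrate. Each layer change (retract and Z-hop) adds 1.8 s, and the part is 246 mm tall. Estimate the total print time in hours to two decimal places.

2.91 hours

Line area = 0.38 × 0.82 = 0.3116 mm².
Total extruded path = 368000/0.3116 = 1181001.3 mm.
Print-move time = 1181001.3 / 127 = 9299.2 s.
Layer count = ceil(246 / 0.38) = 648.
Z-hop total = 648 × 1.8, so 1166.4 s.
Altogether 9299.2 + 1166.4 = 10465.6 s, i.e. 2.91 hours.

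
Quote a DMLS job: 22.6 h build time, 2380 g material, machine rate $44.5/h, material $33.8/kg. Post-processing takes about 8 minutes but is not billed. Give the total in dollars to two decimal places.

$1086.14

Machine cost = 44.5 × 22.6, so $1005.70.
Feedstock cost = 33.8 × 2380/1000, so $80.444.
Total = 1005.70 + 80.444 = 1086.144 ≈ $1086.14.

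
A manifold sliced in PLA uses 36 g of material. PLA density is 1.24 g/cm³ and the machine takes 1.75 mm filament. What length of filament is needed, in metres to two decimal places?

12.07 m

Volume = 36 g / 1.24 g·cm⁻³ = 29.0323 cm³ = 29032.3 mm³.
Filament cross-section = π × (1.75/2)² = 2.4053 mm².
Length = 29032.3 / 2.4053 = 12070.14 mm = 12.07 m.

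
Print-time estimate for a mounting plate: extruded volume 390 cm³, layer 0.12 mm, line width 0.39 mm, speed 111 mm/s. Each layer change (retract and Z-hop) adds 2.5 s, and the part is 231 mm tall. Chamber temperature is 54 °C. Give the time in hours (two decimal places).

22.19 hours

Line area: 0.12 × 0.39 → 0.0468 mm².
Total extruded path = 390000/0.0468 = 8333333.3 mm.
Time extruding = 8333333.3 / 111 = 75075.1 s.
Layers = ⌈231/0.12⌉ = 1925.
Non-print overhead = 1925 × 2.5, so 4812.5 s.
Total = 75075.1 + 4812.5 = 79887.6 s = 22.19 hours.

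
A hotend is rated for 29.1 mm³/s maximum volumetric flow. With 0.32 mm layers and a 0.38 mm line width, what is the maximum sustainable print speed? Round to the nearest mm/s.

Extrusion cross-section = 0.32 × 0.38, so 0.1216 mm².
v_max = Q/A = 29.1/0.1216 = 239.31 mm/s → 239 mm/s.

239 mm/s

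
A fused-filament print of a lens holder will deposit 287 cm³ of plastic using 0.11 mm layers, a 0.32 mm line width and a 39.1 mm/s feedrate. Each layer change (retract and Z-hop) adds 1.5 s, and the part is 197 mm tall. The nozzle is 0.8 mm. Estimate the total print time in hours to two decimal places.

Extrusion cross-section = 0.11 × 0.32, so 0.0352 mm².
Path length: 287000 mm³ / 0.0352 mm² → 8153409.1 mm.
Print-move time = 8153409.1 / 39.1, so 208527.1 s.
Layer count = ceil(197 / 0.11) = 1791.
Z-hop total = 1791 × 1.5 = 2686.5 s.
Altogether 208527.1 + 2686.5 = 211213.6 s, i.e. 58.67 hours.

58.67 hours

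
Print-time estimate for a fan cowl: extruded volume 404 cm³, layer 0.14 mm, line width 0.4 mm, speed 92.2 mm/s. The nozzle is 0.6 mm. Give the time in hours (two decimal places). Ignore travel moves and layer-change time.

21.74 hours

Extrusion cross-section: 0.14 × 0.4 → 0.056 mm².
Toolpath length = 404 cm³ / 0.056 mm² = 404000 / 0.056 = 7214285.7 mm.
Extrusion time = 7214285.7 / 92.2 = 78246 s.
Converting: 78246 s = 21.74 hours.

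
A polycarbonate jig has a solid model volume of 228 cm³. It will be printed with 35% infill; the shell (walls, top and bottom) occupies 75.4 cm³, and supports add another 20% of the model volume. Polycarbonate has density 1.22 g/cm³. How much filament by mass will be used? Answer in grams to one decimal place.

Volume inside the shell = 228 − 75.4 = 152.6 cm³.
Infill volume = 0.35 × 152.6, so 53.41 cm³.
Support: 0.20 × 228 → 45.6 cm³.
Deposited volume = 75.4 + 53.41 + 45.6 = 174.41 cm³.
Mass = 174.41 × 1.22, so 212.7802 g.

212.8 g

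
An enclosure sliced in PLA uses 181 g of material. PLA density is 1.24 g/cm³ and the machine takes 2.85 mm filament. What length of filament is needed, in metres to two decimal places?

Extruded volume: 181/1.24 = 145.9677 cm³ (145967.7 mm³).
A = π r² = π × 1.425² = 6.3794 mm².
Length = 145967.7 / 6.3794 = 22881.1 mm = 22.88 m.

22.88 m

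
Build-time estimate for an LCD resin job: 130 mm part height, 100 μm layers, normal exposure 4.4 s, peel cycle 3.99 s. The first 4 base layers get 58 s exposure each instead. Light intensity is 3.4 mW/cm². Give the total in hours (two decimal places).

3.09 hours

Layers = ⌈130/0.1⌉ = 1300.
Bottom layers = 4 × (58 + 3.99) = 247.96 s.
Regular layers = 1296 × (4.4 + 3.99) = 10873.44 s.
Sum: 247.96 + 10873.44 = 11121.4 s → 3.09 hours.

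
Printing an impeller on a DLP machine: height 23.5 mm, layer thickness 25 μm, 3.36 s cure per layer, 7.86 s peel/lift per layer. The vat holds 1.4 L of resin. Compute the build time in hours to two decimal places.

2.93 hours

Layer count = ceil(23.5 / 0.025) = 940.
Cycle time = 3.36 + 7.86 = 11.22 s.
Total = 940 × 11.22 = 10546.8 s = 2.93 hours.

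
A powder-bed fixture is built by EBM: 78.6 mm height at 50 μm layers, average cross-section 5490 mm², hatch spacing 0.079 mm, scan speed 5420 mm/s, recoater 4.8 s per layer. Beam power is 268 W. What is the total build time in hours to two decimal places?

7.69 hours

Number of layers: 78.6 / 0.05 → 1572 (rounded up).
Hatch length per layer = 5490 / 0.079 = 69493.7 mm.
Scan time per layer = 69493.7 / 5420, so 12.8217 s.
Per-layer time = 12.8217 + 4.8, so 17.6217 s.
Total: 1572 × 17.6217 s = 27701.3124 s → 7.69 hours.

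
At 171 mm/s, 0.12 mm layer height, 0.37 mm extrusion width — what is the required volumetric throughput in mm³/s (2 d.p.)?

A = 0.12 × 0.37, so 0.0444 mm².
Q = v·A = 171 × 0.0444 = 7.59 mm³/s.

7.59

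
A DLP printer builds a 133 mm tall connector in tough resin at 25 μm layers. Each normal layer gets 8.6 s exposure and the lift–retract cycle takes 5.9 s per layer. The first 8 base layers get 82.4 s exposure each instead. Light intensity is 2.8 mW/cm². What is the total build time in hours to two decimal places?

21.59 hours

Layers = ⌈133/0.025⌉ = 5320.
Bottom layers = 8 × (82.4 + 5.9), so 706.4 s.
Regular layers = 5312 × (8.6 + 5.9), so 77024 s.
Sum: 706.4 + 77024 = 77730.4 s → 21.59 hours.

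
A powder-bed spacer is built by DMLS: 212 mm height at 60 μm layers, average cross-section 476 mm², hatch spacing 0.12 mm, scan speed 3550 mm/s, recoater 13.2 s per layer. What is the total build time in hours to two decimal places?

Layer count = ceil(212 / 0.06) = 3534.
Scan path per layer = 476 / 0.12 = 3966.7 mm.
Per-layer scan time = 3966.7 / 3550, so 1.1174 s.
Layer cycle = 1.1174 + 13.2 = 14.3174 s.
Build time = 3534 × 14.3174 = 50597.6916 s = 14.05 hours.

14.05 hours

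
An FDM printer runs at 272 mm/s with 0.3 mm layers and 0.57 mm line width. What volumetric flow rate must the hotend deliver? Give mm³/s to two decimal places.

Extrusion cross-section: 0.3 × 0.57 → 0.171 mm².
Q = v·A = 272 × 0.171 = 46.51 mm³/s.

46.51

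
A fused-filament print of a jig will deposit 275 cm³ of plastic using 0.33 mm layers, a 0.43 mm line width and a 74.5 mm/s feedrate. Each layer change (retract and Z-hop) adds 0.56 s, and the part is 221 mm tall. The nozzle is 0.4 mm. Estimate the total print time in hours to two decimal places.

Extrusion cross-section = 0.33 × 0.43 = 0.1419 mm².
Path length: 275000 mm³ / 0.1419 mm² → 1937984.5 mm.
Print-move time: 1937984.5 / 74.5 → 26013.2 s.
Layers = ⌈221/0.33⌉ = 670.
Z-hop total = 670 × 0.56, so 375.2 s.
Altogether 26013.2 + 375.2 = 26388.4 s, i.e. 7.33 hours.

7.33 hours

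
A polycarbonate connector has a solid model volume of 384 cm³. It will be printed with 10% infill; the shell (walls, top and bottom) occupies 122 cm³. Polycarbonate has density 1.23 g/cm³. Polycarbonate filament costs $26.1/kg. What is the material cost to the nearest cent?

$4.76

Volume inside the shell: 384 − 122 → 262 cm³.
Infill deposited = 0.10 × 262 = 26.2 cm³.
Deposited volume = 122 + 26.2, so 148.2 cm³.
Mass = 148.2 × 1.23 = 182.286 g.
At $26.1/kg: 182.286/1000 × 26.1 = $4.76.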